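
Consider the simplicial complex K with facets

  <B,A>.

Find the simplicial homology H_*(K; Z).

Order the vertices as A < B. Listing each simplex with vertices in this order, K has dimension 1 with simplices:

  0-simplices (2): A, B
  1-simplices (1): AB

so the chain groups are C_0 ≅ Z^2, C_1 ≅ Z^1.

Boundary ∂_1: C_1 → C_0 maps an edge to its endpoints' difference, ∂[p,q] = q − p.
The resulting 2×1 matrix has rank 1, and its Smith normal form has invariant factors (1).

From H_k ≅ ker(∂_k) / im(∂_{k+1}) we obtain:

  H_0: rank C_0 − rank ∂_1 = 2 − 1 = 1, and the invariant factors of ∂_1 are all 1, so H_0 = Z.
  H_1: rank ker ∂_1 − rank ∂_2 = (1 − 1) − 0 = 0, and there is no ∂_2, so H_1 = 0.

(K is a triangulation of the 1-simplex.)

H_0 ≅ Z,  H_1 = 0.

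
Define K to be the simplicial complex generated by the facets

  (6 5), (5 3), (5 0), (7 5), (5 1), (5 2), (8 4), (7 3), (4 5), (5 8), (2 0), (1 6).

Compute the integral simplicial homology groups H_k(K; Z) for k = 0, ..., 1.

Fix the vertex order 0 < 1 < 2 < 3 < 4 < 5 < 6 < 7 < 8 and write every simplex with vertices in increasing order. Then dim K = 1 and the simplices of K are:

  0-simplices (9): [0], [1], [2], [3], [4], [5], [6], [7], [8]
  1-simplices (12): [0,2], [0,5], [1,5], [1,6], [2,5], [3,5], [3,7], [4,5], [4,8], [5,6], [5,7], [5,8]

giving chain groups C_0 ≅ Z^9, C_1 ≅ Z^12.

Boundary ∂_1: C_1 → C_0 sends each edge [p,q] (with p < q) to q − p.
This gives a 9×12 integer matrix of rank 8; reducing to Smith normal form yields diagonal entries (1,1,1,1,1,1,1,1).

From H_k ≅ ker(∂_k) / im(∂_{k+1}) we obtain:

  H_0: rank C_0 − rank ∂_1 = 9 − 8 = 1, and the invariant factors of ∂_1 are all 1, so H_0 = Z.
  H_1: rank ker ∂_1 − rank ∂_2 = (12 − 8) − 0 = 4, and there is no ∂_2, so H_1 = Z^4.

As a check, the Euler characteristic is 9 − 12 = -3, which agrees with 1 − 4 = -3.
(K is a triangulation of a wedge of 4 circles.)

H_0 ≅ Z,  H_1 ≅ Z^4.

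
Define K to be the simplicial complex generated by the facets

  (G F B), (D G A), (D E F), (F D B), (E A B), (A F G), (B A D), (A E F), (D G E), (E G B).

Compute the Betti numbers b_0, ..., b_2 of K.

Take the total order A < B < D < E < F < G on the vertex set. Then K (dimension 2) consists of the simplices:

  0-simplices (6): A, B, D, E, F, G
  1-simplices (15): AB, AD, AE, AF, AG, BD, BE, BF, BG, DE, DF, DG, EF, EG, FG
  2-simplices (10): ABD, ABE, ADG, AEF, AFG, BDF, BEG, BFG, DEF, DEG

Hence C_0 ≅ Z^6, C_1 ≅ Z^15, C_2 ≅ Z^10.

Boundary ∂_1: C_1 → C_0 maps an edge to its endpoints' difference, ∂[p,q] = q − p. For instance
  ∂FG = G − F.
As a 6×15 matrix over Z this has rank 5, with invariant factors (1,1,1,1,1).

The boundary map ∂_2: C_2 → C_1 maps a triangle to the signed sum of its edges. For instance
  ∂BDF = DF − BF + BD,
  ∂AFG = FG − AG + AF.
This gives a 15×10 integer matrix of rank 10; reducing to Smith normal form yields diagonal entries (1,1,1,1,1,1,1,1,1,2).

From H_k ≅ ker(∂_k) / im(∂_{k+1}) we obtain:

  H_0: rank C_0 − rank ∂_1 = 6 − 5 = 1, and the invariant factors of ∂_1 are all 1, so H_0 ≅ Z.
  H_1: rank ker ∂_1 − rank ∂_2 = (15 − 5) − 10 = 0, and ∂_2 has invariant factor 2 > 1, so H_1 ≅ Z/2.
  H_2: rank ker ∂_2 − rank ∂_3 = (10 − 10) − 0 = 0, and there is no ∂_3, so H_2 ≅ 0.

As a check, the Euler characteristic is 6 − 15 + 10 = 1, which agrees with 1 − 0 + 0 = 1.

Hence the Betti numbers are b_0 = 1, b_1 = 0, b_2 = 0.

b_0 = 1, b_1 = 0, b_2 = 0.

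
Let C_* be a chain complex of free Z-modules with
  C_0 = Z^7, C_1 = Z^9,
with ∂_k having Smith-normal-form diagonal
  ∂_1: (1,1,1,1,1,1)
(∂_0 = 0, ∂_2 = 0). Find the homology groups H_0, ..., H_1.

H_0 = Z,  H_1 = Z^3.

H_0: b_0 = 7 − 0 − 6 = 1; torsion from ∂_1 factors > 1: none. So H_0 = Z.
H_1: b_1 = 9 − 6 − 0 = 3; torsion from ∂_2 factors > 1: none. So H_1 = Z^3.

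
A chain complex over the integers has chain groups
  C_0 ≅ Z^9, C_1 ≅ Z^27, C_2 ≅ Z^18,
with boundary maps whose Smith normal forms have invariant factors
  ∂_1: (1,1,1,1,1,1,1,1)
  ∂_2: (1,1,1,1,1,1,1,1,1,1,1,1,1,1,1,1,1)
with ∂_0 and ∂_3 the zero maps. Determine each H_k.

H_0: b_0 = 9 − 0 − 8 = 1; torsion from ∂_1 factors > 1: none. So H_0 ≅ Z.
H_1: b_1 = 27 − 8 − 17 = 2; torsion from ∂_2 factors > 1: none. So H_1 ≅ Z^2.
H_2: b_2 = 18 − 17 − 0 = 1; torsion from ∂_3 factors > 1: none. So H_2 ≅ Z.

H_0 ≅ Z,  H_1 ≅ Z^2,  H_2 ≅ Z.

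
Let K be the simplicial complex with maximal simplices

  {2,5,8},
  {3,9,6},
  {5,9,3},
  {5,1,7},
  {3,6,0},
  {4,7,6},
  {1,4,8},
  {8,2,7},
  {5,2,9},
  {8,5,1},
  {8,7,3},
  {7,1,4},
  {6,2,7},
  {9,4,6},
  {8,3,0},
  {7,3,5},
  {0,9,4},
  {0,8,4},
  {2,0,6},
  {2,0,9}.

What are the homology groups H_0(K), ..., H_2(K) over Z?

H_0 ≅ Z,  H_1 ≅ Z ⊕ Z/2Z,  H_2 = 0.

Fix the vertex order 0 < 1 < 2 < 3 < 4 < 5 < 6 < 7 < 8 < 9 and write every simplex with vertices in increasing order. Then dim K = 2 and the simplices of K are:

  0-simplices (10): [0], [1], [2], [3], [4], [5], [6], [7], [8], [9]
  1-simplices (30): (30 of them)
  2-simplices (20): (20 of them)

so the chain groups are C_0 ≅ Z^10, C_1 ≅ Z^30, C_2 ≅ Z^20.

Boundary ∂_1: C_1 → C_0 maps an edge to its endpoints' difference, ∂[p,q] = q − p. For instance
  ∂[6,7] = [7] − [6].
This gives a 10×30 integer matrix of rank 9; reducing to Smith normal form yields diagonal entries (1,1,1,1,1,1,1,1,1).

Boundary ∂_2: C_2 → C_1 acts by ∂[p,q,r] = [q,r] − [p,r] + [p,q]. For instance
  ∂[4,6,7] = [6,7] − [4,7] + [4,6],
  ∂[2,5,8] = [5,8] − [2,8] + [2,5].
The resulting 30×20 matrix has rank 20, and its Smith normal form has invariant factors (1,1,1,1,1,1,1,1,1,1,1,1,1,1,1,1,1,1,1,2).

From H_k ≅ ker(∂_k) / im(∂_{k+1}) we obtain:

  H_0: rank C_0 − rank ∂_1 = 10 − 9 = 1, and the invariant factors of ∂_1 are all 1, so H_0 = Z.
  H_1: rank ker ∂_1 − rank ∂_2 = (30 − 9) − 20 = 1, and ∂_2 has invariant factor 2 > 1, so H_1 = Z ⊕ Z/2Z.
  H_2: rank ker ∂_2 − rank ∂_3 = (20 − 20) − 0 = 0, and there is no ∂_3, so H_2 = 0.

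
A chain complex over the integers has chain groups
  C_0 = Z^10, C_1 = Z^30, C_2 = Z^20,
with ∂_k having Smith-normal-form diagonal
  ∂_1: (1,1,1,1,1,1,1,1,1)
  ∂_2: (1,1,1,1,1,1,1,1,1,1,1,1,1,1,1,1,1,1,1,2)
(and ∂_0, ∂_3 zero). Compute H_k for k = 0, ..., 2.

H_0: b_0 = 10 − 0 − 9 = 1; torsion from ∂_1 factors > 1: none. So H_0 = Z.
H_1: b_1 = 30 − 9 − 20 = 1; torsion from ∂_2 factors > 1: [2]. So H_1 = Z ⊕ Z/2Z.
H_2: b_2 = 20 − 20 − 0 = 0; torsion from ∂_3 factors > 1: none. So H_2 = 0.

H_0 = Z,  H_1 = Z ⊕ Z/2Z,  H_2 = 0.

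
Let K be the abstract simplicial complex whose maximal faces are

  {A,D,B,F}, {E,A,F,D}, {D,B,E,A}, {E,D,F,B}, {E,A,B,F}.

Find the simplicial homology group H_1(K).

Take the total order A < B < D < E < F on the vertex set. Then K (dimension 3) consists of the simplices:

  0-simplices (5): A, B, D, E, F
  1-simplices (10): AB, AD, AE, AF, BD, BE, BF, DE, DF, EF
  2-simplices (10): ABD, ABE, ABF, ADE, ADF, AEF, BDE, BDF, BEF, DEF
  3-simplices (5): ABDE, ABDF, ABEF, ADEF, BDEF

giving chain groups C_0 ≅ Z^5, C_1 ≅ Z^10, C_2 ≅ Z^10, C_3 ≅ Z^5.

∂_1: C_1 → C_0 is given by ∂[p,q] = [q] − [p].
The 5×10 boundary matrix has rank 4 and Smith normal form diag(1,1,1,1).

The boundary map ∂_2: C_2 → C_1 acts by ∂[p,q,r] = [q,r] − [p,r] + [p,q]. For instance
  ∂ABE = BE − AE + AB,
  ∂BDF = DF − BF + BD.
This gives a 10×10 integer matrix of rank 6; reducing to Smith normal form yields diagonal entries (1,1,1,1,1,1).

∂_3: C_3 → C_2 sends each 3-simplex σ to the alternating sum Σ_i (−1)^i (σ with its i-th vertex removed). For instance
  ∂ABDF = BDF − ADF + ABF − ABD,
  ∂ABDE = BDE − ADE + ABE − ABD.
The resulting 10×5 matrix has rank 4, and its Smith normal form has invariant factors (1,1,1,1).

Reading off H_k = ker ∂_k / im ∂_{k+1}:

  H_1: rank ker ∂_1 − rank ∂_2 = (10 − 4) − 6 = 0, and the invariant factors of ∂_2 are all 1, so H_1 = 0.

(K is a triangulation of the 3-sphere S^3.)

H_1 = 0.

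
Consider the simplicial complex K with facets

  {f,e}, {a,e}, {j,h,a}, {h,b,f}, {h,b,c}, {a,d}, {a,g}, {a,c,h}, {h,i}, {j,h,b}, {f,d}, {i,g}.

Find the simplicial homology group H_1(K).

Fix the vertex order a < b < c < d < e < f < g < h < i < j and write every simplex with vertices in increasing order. Then dim K = 2 and the simplices of K are:

  0-simplices (10): a, b, c, d, e, f, g, h, i, j
  1-simplices (17): ac, ad, ae, ag, ah, aj, bc, bf, bh, bj, ch, df, ef, fh, gi, hi, hj
  2-simplices (5): ach, ahj, bch, bfh, bhj

so the chain groups are C_0 ≅ Z^10, C_1 ≅ Z^17, C_2 ≅ Z^5.

∂_1: C_1 → C_0 sends each edge [p,q] (with p < q) to q − p. For instance
  ∂ac = c − a.
As a 10×17 matrix over Z this has rank 9, with invariant factors (1,1,1,1,1,1,1,1,1).

Boundary ∂_2: C_2 → C_1 acts by ∂[p,q,r] = [q,r] − [p,r] + [p,q]. For instance
  ∂bhj = hj − bj + bh,
  ∂bfh = fh − bh + bf.
This gives a 17×5 integer matrix of rank 5; reducing to Smith normal form yields diagonal entries (1,1,1,1,1).

Reading off H_k = ker ∂_k / im ∂_{k+1}:

  H_1: rank ker ∂_1 − rank ∂_2 = (17 − 9) − 5 = 3, and the invariant factors of ∂_2 are all 1, so H_1 = Z^3.

H_1 ≅ Z^3.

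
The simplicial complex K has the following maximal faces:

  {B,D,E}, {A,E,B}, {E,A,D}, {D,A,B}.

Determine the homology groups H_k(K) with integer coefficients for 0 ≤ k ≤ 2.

Fix the vertex order A < B < D < E and write every simplex with vertices in increasing order. Then dim K = 2 and the simplices of K are:

  0-simplices (4): A, B, D, E
  1-simplices (6): AB, AD, AE, BD, BE, DE
  2-simplices (4): ABD, ABE, ADE, BDE

Hence C_0 ≅ Z^4, C_1 ≅ Z^6, C_2 ≅ Z^4.

∂_1: C_1 → C_0 sends each edge [p,q] (with p < q) to q − p.
The 4×6 boundary matrix has rank 3 and Smith normal form diag(1,1,1).

The boundary map ∂_2: C_2 → C_1 acts by ∂[p,q,r] = [q,r] − [p,r] + [p,q]. For instance
  ∂ABD = BD − AD + AB,
  ∂ABE = BE − AE + AB.
As a 6×4 matrix over Z this has rank 3, with invariant factors (1,1,1).

Now H_k = ker ∂_k / im ∂_{k+1}, so:

  H_0: rank C_0 − rank ∂_1 = 4 − 3 = 1, and the invariant factors of ∂_1 are all 1, so H_0 ≅ Z.
  H_1: rank ker ∂_1 − rank ∂_2 = (6 − 3) − 3 = 0, and the invariant factors of ∂_2 are all 1, so H_1 ≅ 0.
  H_2: rank ker ∂_2 − rank ∂_3 = (4 − 3) − 0 = 1, and there is no ∂_3, so H_2 ≅ Z.

As a check, the Euler characteristic is 4 − 6 + 4 = 2, which agrees with 1 − 0 + 1 = 2.

H_0 ≅ Z,  H_1 = 0,  H_2 ≅ Z.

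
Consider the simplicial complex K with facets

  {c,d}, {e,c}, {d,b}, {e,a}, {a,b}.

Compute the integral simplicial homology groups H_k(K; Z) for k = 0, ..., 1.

H_0 = Z,  H_1 = Z.

Fix the vertex order a < b < c < d < e and write every simplex with vertices in increasing order. Then dim K = 1 and the simplices of K are:

  0-simplices (5): a, b, c, d, e
  1-simplices (5): ab, ae, bd, cd, ce

giving chain groups C_0 ≅ Z^5, C_1 ≅ Z^5.

∂_1: C_1 → C_0 sends each edge [p,q] (with p < q) to q − p. For instance
  ∂ab = b − a.
The resulting 5×5 matrix has rank 4, and its Smith normal form has invariant factors (1,1,1,1).

Now H_k = ker ∂_k / im ∂_{k+1}, so:

  H_0: rank C_0 − rank ∂_1 = 5 − 4 = 1, and the invariant factors of ∂_1 are all 1, so H_0 ≅ Z.
  H_1: rank ker ∂_1 − rank ∂_2 = (5 − 4) − 0 = 1, and there is no ∂_2, so H_1 ≅ Z.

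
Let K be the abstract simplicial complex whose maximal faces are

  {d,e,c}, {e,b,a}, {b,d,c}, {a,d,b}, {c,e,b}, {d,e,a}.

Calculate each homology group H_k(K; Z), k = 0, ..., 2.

Order the vertices as a < b < c < d < e. Listing each simplex with vertices in this order, K has dimension 2 with simplices:

  0-simplices (5): a, b, c, d, e
  1-simplices (9): ab, ad, ae, bc, bd, be, cd, ce, de
  2-simplices (6): abd, abe, ade, bcd, bce, cde

so the chain groups are C_0 ≅ Z^5, C_1 ≅ Z^9, C_2 ≅ Z^6.

Boundary ∂_1: C_1 → C_0 maps an edge to its endpoints' difference, ∂[p,q] = q − p. For instance
  ∂ce = e − c.
This gives a 5×9 integer matrix of rank 4; reducing to Smith normal form yields diagonal entries (1,1,1,1).

Boundary ∂_2: C_2 → C_1 acts by ∂[p,q,r] = [q,r] − [p,r] + [p,q]. For instance
  ∂abe = be − ae + ab,
  ∂ade = de − ae + ad.
The resulting 9×6 matrix has rank 5, and its Smith normal form has invariant factors (1,1,1,1,1).

Computing H_k = (kernel of ∂_k) / (image of ∂_{k+1}):

  H_0: rank C_0 − rank ∂_1 = 5 − 4 = 1, and the invariant factors of ∂_1 are all 1, so H_0 ≅ Z.
  H_1: rank ker ∂_1 − rank ∂_2 = (9 − 4) − 5 = 0, and the invariant factors of ∂_2 are all 1, so H_1 ≅ 0.
  H_2: rank ker ∂_2 − rank ∂_3 = (6 − 5) − 0 = 1, and there is no ∂_3, so H_2 ≅ Z.

As a check, the Euler characteristic is 5 − 9 + 6 = 2, which agrees with 1 − 0 + 1 = 2.
(K is a triangulation of the 2-sphere S^2.)

H_0 = Z,  H_1 = 0,  H_2 = Z.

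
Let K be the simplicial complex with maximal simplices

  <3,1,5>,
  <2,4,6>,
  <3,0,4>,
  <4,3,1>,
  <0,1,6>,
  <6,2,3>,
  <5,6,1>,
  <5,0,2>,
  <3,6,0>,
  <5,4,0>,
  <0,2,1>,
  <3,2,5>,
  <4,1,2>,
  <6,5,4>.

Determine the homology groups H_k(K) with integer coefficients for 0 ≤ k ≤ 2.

H_0 = Z,  H_1 = Z^2,  H_2 = Z.

We work with the vertex ordering 0 < 1 < 2 < 3 < 4 < 5 < 6. The simplices of K, each written with vertices in increasing order, are:

  0-simplices (7): [0], [1], [2], [3], [4], [5], [6]
  1-simplices (21): [0,1], [0,2], [0,3], [0,4], [0,5], [0,6], [1,2], [1,3], [1,4], [1,5], [1,6], [2,3], [2,4], [2,5], [2,6], [3,4], [3,5], [3,6], [4,5], [4,6], [5,6]
  2-simplices (14): [0,1,2], [0,1,6], [0,2,5], [0,3,4], [0,3,6], [0,4,5], [1,2,4], [1,3,4], [1,3,5], [1,5,6], [2,3,5], [2,3,6], [2,4,6], [4,5,6]

giving chain groups C_0 ≅ Z^7, C_1 ≅ Z^21, C_2 ≅ Z^14.

Boundary ∂_1: C_1 → C_0 is given by ∂[p,q] = [q] − [p].
This gives a 7×21 integer matrix of rank 6; reducing to Smith normal form yields diagonal entries (1,1,1,1,1,1).

∂_2: C_2 → C_1 acts by ∂[p,q,r] = [q,r] − [p,r] + [p,q]. For instance
  ∂[0,4,5] = [4,5] − [0,5] + [0,4],
  ∂[0,3,4] = [3,4] − [0,4] + [0,3].
As a 21×14 matrix over Z this has rank 13, with invariant factors (1,1,1,1,1,1,1,1,1,1,1,1,1).

From H_k ≅ ker(∂_k) / im(∂_{k+1}) we obtain:

  H_0: rank C_0 − rank ∂_1 = 7 − 6 = 1, and the invariant factors of ∂_1 are all 1, so H_0 = Z.
  H_1: rank ker ∂_1 − rank ∂_2 = (21 − 6) − 13 = 2, and the invariant factors of ∂_2 are all 1, so H_1 = Z^2.
  H_2: rank ker ∂_2 − rank ∂_3 = (14 − 13) − 0 = 1, and there is no ∂_3, so H_2 = Z.

As a check, the Euler characteristic is 7 − 21 + 14 = 0, which agrees with 1 − 2 + 1 = 0.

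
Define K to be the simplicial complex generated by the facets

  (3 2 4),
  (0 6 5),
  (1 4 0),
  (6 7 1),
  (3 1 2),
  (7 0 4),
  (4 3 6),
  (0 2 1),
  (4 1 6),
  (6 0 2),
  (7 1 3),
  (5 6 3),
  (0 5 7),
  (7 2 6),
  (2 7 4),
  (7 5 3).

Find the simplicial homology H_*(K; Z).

H_0 = Z,  H_1 = Z^2,  H_2 = Z.

Order the vertices as 0 < 1 < 2 < 3 < 4 < 5 < 6 < 7. Listing each simplex with vertices in this order, K has dimension 2 with simplices:

  0-simplices (8): [0], [1], [2], [3], [4], [5], [6], [7]
  1-simplices (24): (24 of them)
  2-simplices (16): [0,1,2], [0,1,4], [0,2,6], [0,4,7], [0,5,6], [0,5,7], [1,2,3], [1,3,7], [1,4,6], [1,6,7], [2,3,4], [2,4,7], [2,6,7], [3,4,6], [3,5,6], [3,5,7]

giving chain groups C_0 ≅ Z^8, C_1 ≅ Z^24, C_2 ≅ Z^16.

Boundary ∂_1: C_1 → C_0 maps an edge to its endpoints' difference, ∂[p,q] = q − p.
This gives a 8×24 integer matrix of rank 7; reducing to Smith normal form yields diagonal entries (1,1,1,1,1,1,1).

The boundary map ∂_2: C_2 → C_1 maps a triangle to the signed sum of its edges. For instance
  ∂[0,5,7] = [5,7] − [0,7] + [0,5],
  ∂[1,2,3] = [2,3] − [1,3] + [1,2].
As a 24×16 matrix over Z this has rank 15, with invariant factors (1,1,1,1,1,1,1,1,1,1,1,1,1,1,1).

From H_k ≅ ker(∂_k) / im(∂_{k+1}) we obtain:

  H_0: rank C_0 − rank ∂_1 = 8 − 7 = 1, and the invariant factors of ∂_1 are all 1, so H_0 ≅ Z.
  H_1: rank ker ∂_1 − rank ∂_2 = (24 − 7) − 15 = 2, and the invariant factors of ∂_2 are all 1, so H_1 ≅ Z^2.
  H_2: rank ker ∂_2 − rank ∂_3 = (16 − 15) − 0 = 1, and there is no ∂_3, so H_2 ≅ Z.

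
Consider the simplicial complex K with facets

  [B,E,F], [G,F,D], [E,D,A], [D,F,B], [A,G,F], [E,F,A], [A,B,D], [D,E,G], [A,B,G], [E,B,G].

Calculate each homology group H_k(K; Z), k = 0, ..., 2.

H_0 = Z,  H_1 = Z/2,  H_2 = 0.

Fix the vertex order A < B < D < E < F < G and write every simplex with vertices in increasing order. Then dim K = 2 and the simplices of K are:

  0-simplices (6): A, B, D, E, F, G
  1-simplices (15): AB, AD, AE, AF, AG, BD, BE, BF, BG, DE, DF, DG, EF, EG, FG
  2-simplices (10): ABD, ABG, ADE, AEF, AFG, BDF, BEF, BEG, DEG, DFG

giving chain groups C_0 ≅ Z^6, C_1 ≅ Z^15, C_2 ≅ Z^10.

Boundary ∂_1: C_1 → C_0 is given by ∂[p,q] = [q] − [p]. For instance
  ∂EF = F − E.
This gives a 6×15 integer matrix of rank 5; reducing to Smith normal form yields diagonal entries (1,1,1,1,1).

The boundary map ∂_2: C_2 → C_1 sends each 2-simplex [p,q,r] to [q,r] − [p,r] + [p,q]. For instance
  ∂BEF = EF − BF + BE,
  ∂ABG = BG − AG + AB.
As a 15×10 matrix over Z this has rank 10, with invariant factors (1,1,1,1,1,1,1,1,1,2).

Now H_k = ker ∂_k / im ∂_{k+1}, so:

  H_0: rank C_0 − rank ∂_1 = 6 − 5 = 1, and the invariant factors of ∂_1 are all 1, so H_0 ≅ Z.
  H_1: rank ker ∂_1 − rank ∂_2 = (15 − 5) − 10 = 0, and ∂_2 has invariant factor 2 > 1, so H_1 ≅ Z/2.
  H_2: rank ker ∂_2 − rank ∂_3 = (10 − 10) − 0 = 0, and there is no ∂_3, so H_2 ≅ 0.

As a check, the Euler characteristic is 6 − 15 + 10 = 1, which agrees with 1 − 0 + 0 = 1.
(K is a triangulation of the real projective plane RP^2.)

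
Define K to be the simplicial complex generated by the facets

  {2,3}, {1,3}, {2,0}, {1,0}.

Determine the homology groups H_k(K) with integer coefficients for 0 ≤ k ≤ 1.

H_0 ≅ Z,  H_1 ≅ Z.

Fix the vertex order 0 < 1 < 2 < 3 and write every simplex with vertices in increasing order. Then dim K = 1 and the simplices of K are:

  0-simplices (4): [0], [1], [2], [3]
  1-simplices (4): [0,1], [0,2], [1,3], [2,3]

giving chain groups C_0 ≅ Z^4, C_1 ≅ Z^4.

The boundary map ∂_1: C_1 → C_0 sends each edge [p,q] (with p < q) to q − p. For instance
  ∂[1,3] = [3] − [1].
As a 4×4 matrix over Z this has rank 3, with invariant factors (1,1,1).

From H_k ≅ ker(∂_k) / im(∂_{k+1}) we obtain:

  H_0: rank C_0 − rank ∂_1 = 4 − 3 = 1, and the invariant factors of ∂_1 are all 1, so H_0 ≅ Z.
  H_1: rank ker ∂_1 − rank ∂_2 = (4 − 3) − 0 = 1, and there is no ∂_2, so H_1 ≅ Z.

As a check, the Euler characteristic is 4 − 4 = 0, which agrees with 1 − 1 = 0.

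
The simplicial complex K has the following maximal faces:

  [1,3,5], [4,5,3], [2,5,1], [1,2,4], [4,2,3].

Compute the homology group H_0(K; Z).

H_0 ≅ Z.

We work with the vertex ordering 1 < 2 < 3 < 4 < 5. The simplices of K, each written with vertices in increasing order, are:

  0-simplices (5): [1], [2], [3], [4], [5]
  1-simplices (10): [1,2], [1,3], [1,4], [1,5], [2,3], [2,4], [2,5], [3,4], [3,5], [4,5]
  2-simplices (5): [1,2,4], [1,2,5], [1,3,5], [2,3,4], [3,4,5]

Hence C_0 ≅ Z^5, C_1 ≅ Z^10, C_2 ≅ Z^5.

Boundary ∂_1: C_1 → C_0 sends each edge [p,q] (with p < q) to q − p. For instance
  ∂[2,4] = [4] − [2].
This gives a 5×10 integer matrix of rank 4; reducing to Smith normal form yields diagonal entries (1,1,1,1).

Boundary ∂_2: C_2 → C_1 sends each 2-simplex [p,q,r] to [q,r] − [p,r] + [p,q]. For instance
  ∂[2,3,4] = [3,4] − [2,4] + [2,3],
  ∂[3,4,5] = [4,5] − [3,5] + [3,4].
The 10×5 boundary matrix has rank 5 and Smith normal form diag(1,1,1,1,1).

Reading off H_k = ker ∂_k / im ∂_{k+1}:

  H_0: rank C_0 − rank ∂_1 = 5 − 4 = 1, and the invariant factors of ∂_1 are all 1, so H_0 ≅ Z.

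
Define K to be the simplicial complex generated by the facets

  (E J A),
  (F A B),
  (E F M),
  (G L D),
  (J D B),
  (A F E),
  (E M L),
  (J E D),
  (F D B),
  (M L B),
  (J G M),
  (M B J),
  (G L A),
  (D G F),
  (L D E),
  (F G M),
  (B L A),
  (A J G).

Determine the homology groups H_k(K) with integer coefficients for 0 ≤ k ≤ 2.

H_0 ≅ Z,  H_1 ≅ Z^2,  H_2 ≅ Z.

Take the total order A < B < D < E < F < G < J < L < M on the vertex set. Then K (dimension 2) consists of the simplices:

  0-simplices (9): A, B, D, E, F, G, J, L, M
  1-simplices (27): AB, AE, AF, AG, AJ, AL, BD, BF, BJ, BL, BM, DE, DF, DG, DJ, DL, EF, EJ, EL, EM, FG, FM, GJ, GL, GM, JM, LM
  2-simplices (18): ABF, ABL, AEF, AEJ, AGJ, AGL, BDF, BDJ, BJM, BLM, DEJ, DEL, DFG, DGL, EFM, ELM, FGM, GJM

Hence C_0 ≅ Z^9, C_1 ≅ Z^27, C_2 ≅ Z^18.

The boundary map ∂_1: C_1 → C_0 sends each edge [p,q] (with p < q) to q − p.
The resulting 9×27 matrix has rank 8, and its Smith normal form has invariant factors (1,1,1,1,1,1,1,1).

∂_2: C_2 → C_1 maps a triangle to the signed sum of its edges. For instance
  ∂BDJ = DJ − BJ + BD,
  ∂ABL = BL − AL + AB.
The 27×18 boundary matrix has rank 17 and Smith normal form diag(1,1,1,1,1,1,1,1,1,1,1,1,1,1,1,1,1).

Reading off H_k = ker ∂_k / im ∂_{k+1}:

  H_0: rank C_0 − rank ∂_1 = 9 − 8 = 1, and the invariant factors of ∂_1 are all 1, so H_0 ≅ Z.
  H_1: rank ker ∂_1 − rank ∂_2 = (27 − 8) − 17 = 2, and the invariant factors of ∂_2 are all 1, so H_1 ≅ Z^2.
  H_2: rank ker ∂_2 − rank ∂_3 = (18 − 17) − 0 = 1, and there is no ∂_3, so H_2 ≅ Z.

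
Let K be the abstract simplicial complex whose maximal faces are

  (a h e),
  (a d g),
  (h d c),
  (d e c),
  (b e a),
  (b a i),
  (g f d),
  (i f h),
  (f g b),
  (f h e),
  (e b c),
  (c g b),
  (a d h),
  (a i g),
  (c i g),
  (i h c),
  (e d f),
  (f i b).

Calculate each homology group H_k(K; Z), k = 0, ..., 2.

K has 9 vertices, 27 edges, 18 triangles.
rank ∂_0 = 0, rank ∂_1 = 8 ⇒ b_0 = 9 − 0 − 8 = 1; all invariant factors of ∂_1 are 1 so no torsion. So H_0 = Z.
rank ∂_1 = 8, rank ∂_2 = 18 ⇒ b_1 = 27 − 8 − 18 = 1; ∂_2 has invariant factor(s) [2] giving torsion. So H_1 = Z ⊕ Z/2.
rank ∂_2 = 18, rank ∂_3 = 0 ⇒ b_2 = 18 − 18 − 0 = 0. So H_2 = 0.

H_0 ≅ Z,  H_1 ≅ Z ⊕ Z/2,  H_2 = 0.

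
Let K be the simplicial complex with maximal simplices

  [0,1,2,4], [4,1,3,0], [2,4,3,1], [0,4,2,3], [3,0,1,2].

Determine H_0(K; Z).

Take the total order 0 < 1 < 2 < 3 < 4 on the vertex set. Then K (dimension 3) consists of the simplices:

  0-simplices (5): [0], [1], [2], [3], [4]
  1-simplices (10): [0,1], [0,2], [0,3], [0,4], [1,2], [1,3], [1,4], [2,3], [2,4], [3,4]
  2-simplices (10): [0,1,2], [0,1,3], [0,1,4], [0,2,3], [0,2,4], [0,3,4], [1,2,3], [1,2,4], [1,3,4], [2,3,4]
  3-simplices (5): [0,1,2,3], [0,1,2,4], [0,1,3,4], [0,2,3,4], [1,2,3,4]

giving chain groups C_0 ≅ Z^5, C_1 ≅ Z^10, C_2 ≅ Z^10, C_3 ≅ Z^5.

The boundary map ∂_1: C_1 → C_0 maps an edge to its endpoints' difference, ∂[p,q] = q − p.
The 5×10 boundary matrix has rank 4 and Smith normal form diag(1,1,1,1).

The boundary map ∂_2: C_2 → C_1 sends each 2-simplex [p,q,r] to [q,r] − [p,r] + [p,q]. For instance
  ∂[1,2,3] = [2,3] − [1,3] + [1,2],
  ∂[0,1,2] = [1,2] − [0,2] + [0,1].
The resulting 10×10 matrix has rank 6, and its Smith normal form has invariant factors (1,1,1,1,1,1).

The boundary map ∂_3: C_3 → C_2 sends each 3-simplex σ to the alternating sum Σ_i (−1)^i (σ with its i-th vertex removed). For instance
  ∂[0,1,2,3] = [1,2,3] − [0,2,3] + [0,1,3] − [0,1,2],
  ∂[0,1,3,4] = [1,3,4] − [0,3,4] + [0,1,4] − [0,1,3].
As a 10×5 matrix over Z this has rank 4, with invariant factors (1,1,1,1).

Reading off H_k = ker ∂_k / im ∂_{k+1}:

  H_0: rank C_0 − rank ∂_1 = 5 − 4 = 1, and the invariant factors of ∂_1 are all 1, so H_0 ≅ Z.

H_0 ≅ Z.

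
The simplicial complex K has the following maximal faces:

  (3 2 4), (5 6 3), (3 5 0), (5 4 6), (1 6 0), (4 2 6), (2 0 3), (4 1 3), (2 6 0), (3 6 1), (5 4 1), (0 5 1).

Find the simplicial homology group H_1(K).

H_1 = Z/2.

Order the vertices as 0 < 1 < 2 < 3 < 4 < 5 < 6. Listing each simplex with vertices in this order, K has dimension 2 with simplices:

  0-simplices (7): [0], [1], [2], [3], [4], [5], [6]
  1-simplices (18): [0,1], [0,2], [0,3], [0,5], [0,6], [1,3], [1,4], [1,5], [1,6], [2,3], [2,4], [2,6], [3,4], [3,5], [3,6], [4,5], [4,6], [5,6]
  2-simplices (12): [0,1,5], [0,1,6], [0,2,3], [0,2,6], [0,3,5], [1,3,4], [1,3,6], [1,4,5], [2,3,4], [2,4,6], [3,5,6], [4,5,6]

giving chain groups C_0 ≅ Z^7, C_1 ≅ Z^18, C_2 ≅ Z^12.

∂_1: C_1 → C_0 maps an edge to its endpoints' difference, ∂[p,q] = q − p. For instance
  ∂[3,6] = [6] − [3].
The 7×18 boundary matrix has rank 6 and Smith normal form diag(1,1,1,1,1,1).

Boundary ∂_2: C_2 → C_1 maps a triangle to the signed sum of its edges. For instance
  ∂[0,2,6] = [2,6] − [0,6] + [0,2],
  ∂[0,1,5] = [1,5] − [0,5] + [0,1].
This gives a 18×12 integer matrix of rank 12; reducing to Smith normal form yields diagonal entries (1,1,1,1,1,1,1,1,1,1,1,2).

Now H_k = ker ∂_k / im ∂_{k+1}, so:

  H_1: rank ker ∂_1 − rank ∂_2 = (18 − 6) − 12 = 0, and ∂_2 has invariant factor 2 > 1, so H_1 = Z/2.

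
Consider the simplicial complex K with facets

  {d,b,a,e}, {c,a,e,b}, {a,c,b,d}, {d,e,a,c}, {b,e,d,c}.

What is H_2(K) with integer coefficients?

H_2 = 0.

We work with the vertex ordering a < b < c < d < e. The simplices of K, each written with vertices in increasing order, are:

  0-simplices (5): a, b, c, d, e
  1-simplices (10): ab, ac, ad, ae, bc, bd, be, cd, ce, de
  2-simplices (10): abc, abd, abe, acd, ace, ade, bcd, bce, bde, cde
  3-simplices (5): abcd, abce, abde, acde, bcde

Hence C_0 ≅ Z^5, C_1 ≅ Z^10, C_2 ≅ Z^10, C_3 ≅ Z^5.

The boundary map ∂_1: C_1 → C_0 is given by ∂[p,q] = [q] − [p]. For instance
  ∂bc = c − b.
The 5×10 boundary matrix has rank 4 and Smith normal form diag(1,1,1,1).

The boundary map ∂_2: C_2 → C_1 sends each 2-simplex [p,q,r] to [q,r] − [p,r] + [p,q]. For instance
  ∂ade = de − ae + ad,
  ∂bce = ce − be + bc.
As a 10×10 matrix over Z this has rank 6, with invariant factors (1,1,1,1,1,1).

Boundary ∂_3: C_3 → C_2 sends each 3-simplex σ to the alternating sum Σ_i (−1)^i (σ with its i-th vertex removed). For instance
  ∂acde = cde − ade + ace − acd,
  ∂abde = bde − ade + abe − abd.
The 10×5 boundary matrix has rank 4 and Smith normal form diag(1,1,1,1).

From H_k ≅ ker(∂_k) / im(∂_{k+1}) we obtain:

  H_2: rank ker ∂_2 − rank ∂_3 = (10 − 6) − 4 = 0, and the invariant factors of ∂_3 are all 1, so H_2 ≅ 0.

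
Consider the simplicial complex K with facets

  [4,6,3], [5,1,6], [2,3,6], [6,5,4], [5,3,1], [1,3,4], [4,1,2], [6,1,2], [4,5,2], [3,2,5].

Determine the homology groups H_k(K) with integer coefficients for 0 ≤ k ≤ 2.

Order the vertices as 1 < 2 < 3 < 4 < 5 < 6. Listing each simplex with vertices in this order, K has dimension 2 with simplices:

  0-simplices (6): [1], [2], [3], [4], [5], [6]
  1-simplices (15): [1,2], [1,3], [1,4], [1,5], [1,6], [2,3], [2,4], [2,5], [2,6], [3,4], [3,5], [3,6], [4,5], [4,6], [5,6]
  2-simplices (10): [1,2,4], [1,2,6], [1,3,4], [1,3,5], [1,5,6], [2,3,5], [2,3,6], [2,4,5], [3,4,6], [4,5,6]

so the chain groups are C_0 ≅ Z^6, C_1 ≅ Z^15, C_2 ≅ Z^10.

Boundary ∂_1: C_1 → C_0 maps an edge to its endpoints' difference, ∂[p,q] = q − p.
As a 6×15 matrix over Z this has rank 5, with invariant factors (1,1,1,1,1).

Boundary ∂_2: C_2 → C_1 sends each 2-simplex [p,q,r] to [q,r] − [p,r] + [p,q]. For instance
  ∂[1,2,4] = [2,4] − [1,4] + [1,2],
  ∂[4,5,6] = [5,6] − [4,6] + [4,5].
As a 15×10 matrix over Z this has rank 10, with invariant factors (1,1,1,1,1,1,1,1,1,2).

Reading off H_k = ker ∂_k / im ∂_{k+1}:

  H_0: rank C_0 − rank ∂_1 = 6 − 5 = 1, and the invariant factors of ∂_1 are all 1, so H_0 ≅ Z.
  H_1: rank ker ∂_1 − rank ∂_2 = (15 − 5) − 10 = 0, and ∂_2 has invariant factor 2 > 1, so H_1 ≅ Z/2.
  H_2: rank ker ∂_2 − rank ∂_3 = (10 − 10) − 0 = 0, and there is no ∂_3, so H_2 ≅ 0.

As a check, the Euler characteristic is 6 − 15 + 10 = 1, which agrees with 1 − 0 + 0 = 1.
(K is a triangulation of the real projective plane RP^2.)

H_0 = Z,  H_1 = Z/2,  H_2 = 0.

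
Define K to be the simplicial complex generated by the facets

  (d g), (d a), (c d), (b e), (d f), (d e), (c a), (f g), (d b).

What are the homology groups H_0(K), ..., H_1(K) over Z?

H_0 ≅ Z,  H_1 ≅ Z^3.

We work with the vertex ordering a < b < c < d < e < f < g. The simplices of K, each written with vertices in increasing order, are:

  0-simplices (7): a, b, c, d, e, f, g
  1-simplices (9): ac, ad, bd, be, cd, de, df, dg, fg

Hence C_0 ≅ Z^7, C_1 ≅ Z^9.

The boundary map ∂_1: C_1 → C_0 sends each edge [p,q] (with p < q) to q − p. For instance
  ∂cd = d − c.
The resulting 7×9 matrix has rank 6, and its Smith normal form has invariant factors (1,1,1,1,1,1).

Computing H_k = (kernel of ∂_k) / (image of ∂_{k+1}):

  H_0: rank C_0 − rank ∂_1 = 7 − 6 = 1, and the invariant factors of ∂_1 are all 1, so H_0 ≅ Z.
  H_1: rank ker ∂_1 − rank ∂_2 = (9 − 6) − 0 = 3, and there is no ∂_2, so H_1 ≅ Z^3.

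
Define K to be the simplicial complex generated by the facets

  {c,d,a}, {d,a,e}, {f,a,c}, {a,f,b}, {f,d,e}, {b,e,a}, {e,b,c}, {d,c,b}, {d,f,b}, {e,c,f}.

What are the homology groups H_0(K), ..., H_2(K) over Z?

H_0 ≅ Z,  H_1 ≅ Z/2,  H_2 = 0.

Fix the vertex order a < b < c < d < e < f and write every simplex with vertices in increasing order. Then dim K = 2 and the simplices of K are:

  0-simplices (6): a, b, c, d, e, f
  1-simplices (15): ab, ac, ad, ae, af, bc, bd, be, bf, cd, ce, cf, de, df, ef
  2-simplices (10): abe, abf, acd, acf, ade, bcd, bce, bdf, cef, def

giving chain groups C_0 ≅ Z^6, C_1 ≅ Z^15, C_2 ≅ Z^10.

Boundary ∂_1: C_1 → C_0 maps an edge to its endpoints' difference, ∂[p,q] = q − p.
The resulting 6×15 matrix has rank 5, and its Smith normal form has invariant factors (1,1,1,1,1).

Boundary ∂_2: C_2 → C_1 sends each 2-simplex [p,q,r] to [q,r] − [p,r] + [p,q]. For instance
  ∂def = ef − df + de,
  ∂acf = cf − af + ac.
The resulting 15×10 matrix has rank 10, and its Smith normal form has invariant factors (1,1,1,1,1,1,1,1,1,2).

Reading off H_k = ker ∂_k / im ∂_{k+1}:

  H_0: rank C_0 − rank ∂_1 = 6 − 5 = 1, and the invariant factors of ∂_1 are all 1, so H_0 = Z.
  H_1: rank ker ∂_1 − rank ∂_2 = (15 − 5) − 10 = 0, and ∂_2 has invariant factor 2 > 1, so H_1 = Z/2.
  H_2: rank ker ∂_2 − rank ∂_3 = (10 − 10) − 0 = 0, and there is no ∂_3, so H_2 = 0.

As a check, the Euler characteristic is 6 − 15 + 10 = 1, which agrees with 1 − 0 + 0 = 1.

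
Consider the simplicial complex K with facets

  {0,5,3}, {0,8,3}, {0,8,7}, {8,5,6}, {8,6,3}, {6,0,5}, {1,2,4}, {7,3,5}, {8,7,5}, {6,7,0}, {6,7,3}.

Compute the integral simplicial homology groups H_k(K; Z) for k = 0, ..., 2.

Order the vertices as 0 < 1 < 2 < 3 < 4 < 5 < 6 < 7 < 8. Listing each simplex with vertices in this order, K has dimension 2 with simplices:

  0-simplices (9): [0], [1], [2], [3], [4], [5], [6], [7], [8]
  1-simplices (18): [0,3], [0,5], [0,6], [0,7], [0,8], [1,2], [1,4], [2,4], [3,5], [3,6], [3,7], [3,8], [5,6], [5,7], [5,8], [6,7], [6,8], [7,8]
  2-simplices (11): [0,3,5], [0,3,8], [0,5,6], [0,6,7], [0,7,8], [1,2,4], [3,5,7], [3,6,7], [3,6,8], [5,6,8], [5,7,8]

Hence C_0 ≅ Z^9, C_1 ≅ Z^18, C_2 ≅ Z^11.

The boundary map ∂_1: C_1 → C_0 is given by ∂[p,q] = [q] − [p]. For instance
  ∂[3,6] = [6] − [3].
The 9×18 boundary matrix has rank 7 and Smith normal form diag(1,1,1,1,1,1,1).

Boundary ∂_2: C_2 → C_1 acts by ∂[p,q,r] = [q,r] − [p,r] + [p,q]. For instance
  ∂[0,5,6] = [5,6] − [0,6] + [0,5],
  ∂[3,5,7] = [5,7] − [3,7] + [3,5].
The resulting 18×11 matrix has rank 11, and its Smith normal form has invariant factors (1,1,1,1,1,1,1,1,1,1,2).

Now H_k = ker ∂_k / im ∂_{k+1}, so:

  H_0: rank C_0 − rank ∂_1 = 9 − 7 = 2, and the invariant factors of ∂_1 are all 1, so H_0 = Z^2.
  H_1: rank ker ∂_1 − rank ∂_2 = (18 − 7) − 11 = 0, and ∂_2 has invariant factor 2 > 1, so H_1 = Z/2Z.
  H_2: rank ker ∂_2 − rank ∂_3 = (11 − 11) − 0 = 0, and there is no ∂_3, so H_2 = 0.

H_0 ≅ Z^2,  H_1 ≅ Z/2Z,  H_2 = 0.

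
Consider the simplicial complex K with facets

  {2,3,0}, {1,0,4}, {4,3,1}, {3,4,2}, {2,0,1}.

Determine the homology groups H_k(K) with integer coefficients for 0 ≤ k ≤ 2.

H_0 ≅ Z,  H_1 ≅ Z,  H_2 = 0.

Fix the vertex order 0 < 1 < 2 < 3 < 4 and write every simplex with vertices in increasing order. Then dim K = 2 and the simplices of K are:

  0-simplices (5): [0], [1], [2], [3], [4]
  1-simplices (10): [0,1], [0,2], [0,3], [0,4], [1,2], [1,3], [1,4], [2,3], [2,4], [3,4]
  2-simplices (5): [0,1,2], [0,1,4], [0,2,3], [1,3,4], [2,3,4]

Hence C_0 ≅ Z^5, C_1 ≅ Z^10, C_2 ≅ Z^5.

The boundary map ∂_1: C_1 → C_0 is given by ∂[p,q] = [q] − [p].
This gives a 5×10 integer matrix of rank 4; reducing to Smith normal form yields diagonal entries (1,1,1,1).

Boundary ∂_2: C_2 → C_1 maps a triangle to the signed sum of its edges. For instance
  ∂[2,3,4] = [3,4] − [2,4] + [2,3],
  ∂[0,1,4] = [1,4] − [0,4] + [0,1].
The resulting 10×5 matrix has rank 5, and its Smith normal form has invariant factors (1,1,1,1,1).

From H_k ≅ ker(∂_k) / im(∂_{k+1}) we obtain:

  H_0: rank C_0 − rank ∂_1 = 5 − 4 = 1, and the invariant factors of ∂_1 are all 1, so H_0 ≅ Z.
  H_1: rank ker ∂_1 − rank ∂_2 = (10 − 4) − 5 = 1, and the invariant factors of ∂_2 are all 1, so H_1 ≅ Z.
  H_2: rank ker ∂_2 − rank ∂_3 = (5 − 5) − 0 = 0, and there is no ∂_3, so H_2 ≅ 0.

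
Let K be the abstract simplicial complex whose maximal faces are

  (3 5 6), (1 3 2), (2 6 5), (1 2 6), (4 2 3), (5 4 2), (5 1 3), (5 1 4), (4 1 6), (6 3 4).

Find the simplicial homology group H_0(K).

H_0 ≅ Z.

Fix the vertex order 1 < 2 < 3 < 4 < 5 < 6 and write every simplex with vertices in increasing order. Then dim K = 2 and the simplices of K are:

  0-simplices (6): [1], [2], [3], [4], [5], [6]
  1-simplices (15): [1,2], [1,3], [1,4], [1,5], [1,6], [2,3], [2,4], [2,5], [2,6], [3,4], [3,5], [3,6], [4,5], [4,6], [5,6]
  2-simplices (10): [1,2,3], [1,2,6], [1,3,5], [1,4,5], [1,4,6], [2,3,4], [2,4,5], [2,5,6], [3,4,6], [3,5,6]

giving chain groups C_0 ≅ Z^6, C_1 ≅ Z^15, C_2 ≅ Z^10.

Boundary ∂_1: C_1 → C_0 maps an edge to its endpoints' difference, ∂[p,q] = q − p.
The resulting 6×15 matrix has rank 5, and its Smith normal form has invariant factors (1,1,1,1,1).

The boundary map ∂_2: C_2 → C_1 sends each 2-simplex [p,q,r] to [q,r] − [p,r] + [p,q]. For instance
  ∂[3,4,6] = [4,6] − [3,6] + [3,4],
  ∂[2,5,6] = [5,6] − [2,6] + [2,5].
The 15×10 boundary matrix has rank 10 and Smith normal form diag(1,1,1,1,1,1,1,1,1,2).

From H_k ≅ ker(∂_k) / im(∂_{k+1}) we obtain:

  H_0: rank C_0 − rank ∂_1 = 6 − 5 = 1, and the invariant factors of ∂_1 are all 1, so H_0 ≅ Z.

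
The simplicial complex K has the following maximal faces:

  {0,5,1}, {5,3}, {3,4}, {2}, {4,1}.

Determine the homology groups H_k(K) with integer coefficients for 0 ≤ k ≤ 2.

H_0 = Z^2,  H_1 = Z,  H_2 = 0.

Take the total order 0 < 1 < 2 < 3 < 4 < 5 on the vertex set. Then K (dimension 2) consists of the simplices:

  0-simplices (6): [0], [1], [2], [3], [4], [5]
  1-simplices (6): [0,1], [0,5], [1,4], [1,5], [3,4], [3,5]
  2-simplices (1): [0,1,5]

giving chain groups C_0 ≅ Z^6, C_1 ≅ Z^6, C_2 ≅ Z^1.

The boundary map ∂_1: C_1 → C_0 is given by ∂[p,q] = [q] − [p].
This gives a 6×6 integer matrix of rank 4; reducing to Smith normal form yields diagonal entries (1,1,1,1).

The boundary map ∂_2: C_2 → C_1 maps a triangle to the signed sum of its edges. For instance
  ∂[0,1,5] = [1,5] − [0,5] + [0,1].
As a 6×1 matrix over Z this has rank 1, with invariant factors (1).

From H_k ≅ ker(∂_k) / im(∂_{k+1}) we obtain:

  H_0: rank C_0 − rank ∂_1 = 6 − 4 = 2, and the invariant factors of ∂_1 are all 1, so H_0 ≅ Z^2.
  H_1: rank ker ∂_1 − rank ∂_2 = (6 − 4) − 1 = 1, and the invariant factors of ∂_2 are all 1, so H_1 ≅ Z.
  H_2: rank ker ∂_2 − rank ∂_3 = (1 − 1) − 0 = 0, and there is no ∂_3, so H_2 ≅ 0.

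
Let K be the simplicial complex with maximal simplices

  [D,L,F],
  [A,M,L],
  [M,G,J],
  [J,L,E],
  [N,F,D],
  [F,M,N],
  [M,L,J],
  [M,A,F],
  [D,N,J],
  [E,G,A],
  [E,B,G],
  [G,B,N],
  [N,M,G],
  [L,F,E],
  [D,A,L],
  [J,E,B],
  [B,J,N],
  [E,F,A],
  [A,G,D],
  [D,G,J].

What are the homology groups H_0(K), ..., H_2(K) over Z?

H_0 ≅ Z,  H_1 ≅ Z ⊕ Z_2,  H_2 = 0.

We work with the vertex ordering A < B < D < E < F < G < J < L < M < N. The simplices of K, each written with vertices in increasing order, are:

  0-simplices (10): A, B, D, E, F, G, J, L, M, N
  1-simplices (30): AD, AE, AF, AG, AL, AM, BE, BG, BJ, BN, DF, DG, DJ, DL, DN, EF, EG, EJ, EL, FL, FM, FN, GJ, GM, GN, JL, JM, JN, LM, MN
  2-simplices (20): ADG, ADL, AEF, AEG, AFM, ALM, BEG, BEJ, BGN, BJN, DFL, DFN, DGJ, DJN, EFL, EJL, FMN, GJM, GMN, JLM

Hence C_0 ≅ Z^10, C_1 ≅ Z^30, C_2 ≅ Z^20.

Boundary ∂_1: C_1 → C_0 maps an edge to its endpoints' difference, ∂[p,q] = q − p.
The resulting 10×30 matrix has rank 9, and its Smith normal form has invariant factors (1,1,1,1,1,1,1,1,1).

Boundary ∂_2: C_2 → C_1 acts by ∂[p,q,r] = [q,r] − [p,r] + [p,q]. For instance
  ∂AFM = FM − AM + AF,
  ∂DFN = FN − DN + DF.
The resulting 30×20 matrix has rank 20, and its Smith normal form has invariant factors (1,1,1,1,1,1,1,1,1,1,1,1,1,1,1,1,1,1,1,2).

Computing H_k = (kernel of ∂_k) / (image of ∂_{k+1}):

  H_0: rank C_0 − rank ∂_1 = 10 − 9 = 1, and the invariant factors of ∂_1 are all 1, so H_0 ≅ Z.
  H_1: rank ker ∂_1 − rank ∂_2 = (30 − 9) − 20 = 1, and ∂_2 has invariant factor 2 > 1, so H_1 ≅ Z ⊕ Z_2.
  H_2: rank ker ∂_2 − rank ∂_3 = (20 − 20) − 0 = 0, and there is no ∂_3, so H_2 ≅ 0.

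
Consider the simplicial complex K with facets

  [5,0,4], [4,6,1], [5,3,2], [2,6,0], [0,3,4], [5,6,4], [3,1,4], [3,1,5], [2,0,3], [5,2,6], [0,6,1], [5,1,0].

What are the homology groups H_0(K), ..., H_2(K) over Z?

H_0 ≅ Z,  H_1 ≅ Z/2,  H_2 = 0.

K has 7 vertices, 18 edges, 12 triangles.
rank ∂_0 = 0, rank ∂_1 = 6 ⇒ b_0 = 7 − 0 − 6 = 1; all invariant factors of ∂_1 are 1 so no torsion. So H_0 = Z.
rank ∂_1 = 6, rank ∂_2 = 12 ⇒ b_1 = 18 − 6 − 12 = 0; ∂_2 has invariant factor(s) [2] giving torsion. So H_1 = Z/2.
rank ∂_2 = 12, rank ∂_3 = 0 ⇒ b_2 = 12 − 12 − 0 = 0. So H_2 = 0.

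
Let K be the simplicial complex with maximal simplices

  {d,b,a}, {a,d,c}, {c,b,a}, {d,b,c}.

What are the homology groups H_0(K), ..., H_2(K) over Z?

H_0 = Z,  H_1 = 0,  H_2 = Z.

Take the total order a < b < c < d on the vertex set. Then K (dimension 2) consists of the simplices:

  0-simplices (4): a, b, c, d
  1-simplices (6): ab, ac, ad, bc, bd, cd
  2-simplices (4): abc, abd, acd, bcd

giving chain groups C_0 ≅ Z^4, C_1 ≅ Z^6, C_2 ≅ Z^4.

The boundary map ∂_1: C_1 → C_0 sends each edge [p,q] (with p < q) to q − p.
The 4×6 boundary matrix has rank 3 and Smith normal form diag(1,1,1).

The boundary map ∂_2: C_2 → C_1 maps a triangle to the signed sum of its edges. For instance
  ∂abc = bc − ac + ab,
  ∂acd = cd − ad + ac.
This gives a 6×4 integer matrix of rank 3; reducing to Smith normal form yields diagonal entries (1,1,1).

Now H_k = ker ∂_k / im ∂_{k+1}, so:

  H_0: rank C_0 − rank ∂_1 = 4 − 3 = 1, and the invariant factors of ∂_1 are all 1, so H_0 ≅ Z.
  H_1: rank ker ∂_1 − rank ∂_2 = (6 − 3) − 3 = 0, and the invariant factors of ∂_2 are all 1, so H_1 ≅ 0.
  H_2: rank ker ∂_2 − rank ∂_3 = (4 − 3) − 0 = 1, and there is no ∂_3, so H_2 ≅ Z.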